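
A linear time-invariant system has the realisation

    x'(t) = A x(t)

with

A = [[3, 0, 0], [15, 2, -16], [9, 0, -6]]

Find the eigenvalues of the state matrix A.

-6, 2, 3

det(sI - A) = s^3 - (tr A)s^2 + (M11 + M22 + M33)s - det A, where Mii is the 2×2 principal minor of A obtained by deleting row i and column i.
tr A = 3 + 2 + (-6) = -1; M11 = 2·(-6) - (-16)·0 = -12 - 0 = -12; M22 = 3·(-6) - 0·9 = -18 - 0 = -18; M33 = 3·2 - 0·15 = 6 - 0 = 6; sum of minors = -24.
det A = 3·(2·(-6) - (-16)·0) - 0·(15·(-6) - (-16)·9) + 0·(15·0 - 2·9) = 3·(-12) - 0·54 + 0·(-18) = -36.
So p(s) = det(sI - A) = s^3 + s^2 - 24s + 36.
Rational-root test: any integer root divides 36. Testing small divisors, s = 2 works: p(2) = 8 + 4 + (-48) + 36 = 0, so (s - 2) is a factor.
Dividing, p(s) = (s - 2)(s^2 + 3s - 18).
Factor s^2 + 3s - 18: two numbers with sum -3 and product -18 are 3 and -6, so s^2 + 3s - 18 = (s - 3)(s + 6).
Hence p(s) = (s - 3) (s - 2) (s + 6), with roots -6, 2, 3.
At least one eigenvalue has non-negative real part, so the system is not asymptotically stable.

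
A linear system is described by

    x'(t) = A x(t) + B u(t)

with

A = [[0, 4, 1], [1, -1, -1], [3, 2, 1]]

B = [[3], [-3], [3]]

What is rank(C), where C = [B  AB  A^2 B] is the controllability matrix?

AB = [[-9], [3], [6]]
A^2B = [[18], [-18], [-15]]
Controllability matrix C = [B  AB  A^2B] = [[3, -9, 18], [-3, 3, -18], [3, 6, -15]]
det(C) = 3·(3·(-15) - (-18)·6) - (-9)·((-3)·(-15) - (-18)·3) + 18·((-3)·6 - 3·3) = 3·63 - (-9)·99 + 18·(-27) = 594 ≠ 0, so rank(C) = 3.
rank(C) = 3 = n, so the pair (A, B) is completely controllable.

3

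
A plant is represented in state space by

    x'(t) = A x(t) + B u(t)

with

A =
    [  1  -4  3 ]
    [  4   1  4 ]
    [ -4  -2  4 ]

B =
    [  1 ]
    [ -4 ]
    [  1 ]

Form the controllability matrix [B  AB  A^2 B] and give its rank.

3

AB = [[20], [4], [8]]
A^2B = [[28], [116], [-56]]
Controllability matrix C = [B  AB  A^2B] = [[1, 20, 28], [-4, 4, 116], [1, 8, -56]]
det(C) = 1·(4·(-56) - 116·8) - 20·((-4)·(-56) - 116·1) + 28·((-4)·8 - 4·1) = 1·(-1152) - 20·108 + 28·(-36) = -4320 ≠ 0, so rank(C) = 3.
rank(C) = 3 = n, so the pair (A, B) is completely controllable.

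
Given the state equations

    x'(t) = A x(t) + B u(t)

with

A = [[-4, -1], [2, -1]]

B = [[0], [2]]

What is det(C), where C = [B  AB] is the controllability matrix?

AB = [[-2], [-2]]
Controllability matrix C = [B  AB] = [[0, -2], [2, -2]]
det(C) = 0·(-2) - (-2)·2 = 0 - (-4) = 4
Since det(C) ≠ 0, rank(C) = 2 and the system is completely controllable.

4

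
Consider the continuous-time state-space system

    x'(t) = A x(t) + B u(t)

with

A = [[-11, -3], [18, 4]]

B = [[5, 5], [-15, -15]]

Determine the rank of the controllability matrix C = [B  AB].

1

AB = [[-10, -10], [30, 30]]
Controllability matrix C = [B  AB] = [[5, 5, -10, -10], [-15, -15, 30, 30]]
Every column of C is a scalar multiple of column 1 = [5, -15] (multipliers 1, 1, -2, -2), so the columns span a one-dimensional space.
C ≠ 0, hence rank(C) = 1.
rank(C) = 1 < n = 2, so the pair (A, B) is not completely controllable.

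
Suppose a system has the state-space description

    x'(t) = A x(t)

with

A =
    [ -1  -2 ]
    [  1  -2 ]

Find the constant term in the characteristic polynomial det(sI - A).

For a 2×2 matrix, det(sI - A) = s^2 - (tr A)s + det A.
tr A = -3, det A = 4.
So p(s) = s^2 + 3s + 4.
The constant term is 4.

4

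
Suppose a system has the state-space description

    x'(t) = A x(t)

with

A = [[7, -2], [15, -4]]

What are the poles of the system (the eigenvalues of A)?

1, 2

det(sI - A) = s^2 - (tr A)s + det A, with tr A = 7 + (-4) = 3 and det A = 7·(-4) - (-2)·15 = -28 - (-30) = 2.
So p(s) = det(sI - A) = s^2 - 3s + 2.
Factor s^2 - 3s + 2: two numbers with sum 3 and product 2 are 2 and 1, so s^2 - 3s + 2 = (s - 2)(s - 1).
Hence p(s) = (s - 2) (s - 1), with roots 1, 2.
At least one eigenvalue has non-negative real part, so the system is not asymptotically stable.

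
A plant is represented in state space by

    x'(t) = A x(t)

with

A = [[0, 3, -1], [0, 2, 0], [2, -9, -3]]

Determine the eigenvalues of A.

det(sI - A) = s^3 - (tr A)s^2 + (M11 + M22 + M33)s - det A, where Mii is the 2×2 principal minor of A obtained by deleting row i and column i.
tr A = 0 + 2 + (-3) = -1; M11 = 2·(-3) - 0·(-9) = -6 - 0 = -6; M22 = 0·(-3) - (-1)·2 = 0 - (-2) = 2; M33 = 0·2 - 3·0 = 0 - 0 = 0; sum of minors = -4.
det A = 0·(2·(-3) - 0·(-9)) - 3·(0·(-3) - 0·2) + (-1)·(0·(-9) - 2·2) = 0·(-6) - 3·0 + (-1)·(-4) = 4.
So p(s) = det(sI - A) = s^3 + s^2 - 4s - 4.
Rational-root test: any integer root divides -4. Testing small divisors, s = -1 works: p(-1) = -1 + 1 + 4 + (-4) = 0, so (s + 1) is a factor.
Dividing, p(s) = (s + 1)(s^2 - 4).
Factor s^2 - 4: two numbers with sum 0 and product -4 are 2 and -2, so s^2 - 4 = (s - 2)(s + 2).
Hence p(s) = (s - 2) (s + 1) (s + 2), with roots -2, -1, 2.
At least one eigenvalue has non-negative real part, so the system is not asymptotically stable.

-2, -1, 2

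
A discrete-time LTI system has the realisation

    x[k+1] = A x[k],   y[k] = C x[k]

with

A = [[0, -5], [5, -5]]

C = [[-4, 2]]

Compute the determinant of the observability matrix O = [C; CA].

-60

CA = [[10, 10]]
Observability matrix O = [C; CA] = [[-4, 2], [10, 10]]
det(O) = (-4)·10 - 2·10 = -40 - 20 = -60
Since det(O) ≠ 0, rank(O) = 2 and the system is completely observable.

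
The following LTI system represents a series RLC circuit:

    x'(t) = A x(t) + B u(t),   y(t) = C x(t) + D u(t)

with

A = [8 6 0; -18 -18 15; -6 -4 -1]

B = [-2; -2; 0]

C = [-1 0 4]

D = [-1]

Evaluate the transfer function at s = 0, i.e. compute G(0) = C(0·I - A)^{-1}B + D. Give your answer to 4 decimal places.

19.3333

G(0) = C(-A)^{-1}B + D = -C A^{-1} B + D.
det A = -24, so A^{-1} = (1/-24)·adj(A) = [[-13/4, -1/4, -15/4], [9/2, 1/3, 5], [3/2, 1/6, 3/2]]
A^{-1} B = [7, -29/3, -10/3]^T
C A^{-1} B = -61/3
G(0) = D - C A^{-1} B = -1 - (-61/3) = 58/3 ≈ 19.3333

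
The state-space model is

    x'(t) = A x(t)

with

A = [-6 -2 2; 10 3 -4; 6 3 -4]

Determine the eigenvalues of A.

det(sI - A) = s^3 - (tr A)s^2 + (M11 + M22 + M33)s - det A, where Mii is the 2×2 principal minor of A obtained by deleting row i and column i.
tr A = (-6) + 3 + (-4) = -7; M11 = 3·(-4) - (-4)·3 = -12 - (-12) = 0; M22 = (-6)·(-4) - 2·6 = 24 - 12 = 12; M33 = (-6)·3 - (-2)·10 = -18 - (-20) = 2; sum of minors = 14.
det A = (-6)·(3·(-4) - (-4)·3) - (-2)·(10·(-4) - (-4)·6) + 2·(10·3 - 3·6) = (-6)·0 - (-2)·(-16) + 2·12 = -8.
So p(s) = det(sI - A) = s^3 + 7s^2 + 14s + 8.
Rational-root test: any integer root divides 8. Testing small divisors, s = -1 works: p(-1) = -1 + 7 + (-14) + 8 = 0, so (s + 1) is a factor.
Dividing, p(s) = (s + 1)(s^2 + 6s + 8).
Factor s^2 + 6s + 8: two numbers with sum -6 and product 8 are -2 and -4, so s^2 + 6s + 8 = (s + 2)(s + 4).
Hence p(s) = (s + 1) (s + 2) (s + 4), with roots -4, -2, -1.
All eigenvalues have negative real part, so the system is asymptotically stable.

-4, -2, -1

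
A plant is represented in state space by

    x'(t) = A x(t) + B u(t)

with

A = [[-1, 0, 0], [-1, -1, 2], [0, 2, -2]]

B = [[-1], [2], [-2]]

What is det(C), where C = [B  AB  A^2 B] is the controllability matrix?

AB = [[1], [-5], [8]]
A^2B = [[-1], [20], [-26]]
Controllability matrix C = [B  AB  A^2B] = [[-1, 1, -1], [2, -5, 20], [-2, 8, -26]]
Expanding along the first row, det(C) = (-1)·((-5)·(-26) - 20·8) - 1·(2·(-26) - 20·(-2)) + (-1)·(2·8 - (-5)·(-2)) = (-1)·(-30) - 1·(-12) + (-1)·6 = 36
Since det(C) ≠ 0, rank(C) = 3 and the system is completely controllable.

36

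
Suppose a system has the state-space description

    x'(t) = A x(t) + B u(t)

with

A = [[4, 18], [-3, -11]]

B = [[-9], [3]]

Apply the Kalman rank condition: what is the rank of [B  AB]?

AB = [[18], [-6]]
Controllability matrix C = [B  AB] = [[-9, 18], [3, -6]]
Every column of C is a scalar multiple of column 1 = [-9, 3] (multipliers 1, -2), so the columns span a one-dimensional space.
C ≠ 0, hence rank(C) = 1.
rank(C) = 1 < n = 2, so the pair (A, B) is not completely controllable.

1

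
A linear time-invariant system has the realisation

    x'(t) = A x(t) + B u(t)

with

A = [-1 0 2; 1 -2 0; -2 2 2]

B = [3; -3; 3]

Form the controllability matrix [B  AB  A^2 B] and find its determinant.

AB = [[3], [9], [-6]]
A^2B = [[-15], [-15], [0]]
Controllability matrix C = [B  AB  A^2B] = [[3, 3, -15], [-3, 9, -15], [3, -6, 0]]
Expanding along the first row, det(C) = 3·(9·0 - (-15)·(-6)) - 3·((-3)·0 - (-15)·3) + (-15)·((-3)·(-6) - 9·3) = 3·(-90) - 3·45 + (-15)·(-9) = -270
Since det(C) ≠ 0, rank(C) = 3 and the system is completely controllable.

-270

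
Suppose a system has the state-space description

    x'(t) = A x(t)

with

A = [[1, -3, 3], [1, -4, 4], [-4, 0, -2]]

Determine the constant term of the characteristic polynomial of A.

-2

Expand det(sI - A) for the 3×3 matrix.
p(s) = s^3 + 5s^2 + 17s - 2.
(Check: constant term = det(-A) = (-1)^3 det A = -2; coefficient of s^2 = -tr A = 5.)
The constant term is -2.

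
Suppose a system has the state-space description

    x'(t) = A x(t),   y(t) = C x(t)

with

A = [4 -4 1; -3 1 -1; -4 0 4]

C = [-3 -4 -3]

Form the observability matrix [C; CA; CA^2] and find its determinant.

CA = [[12, 8, -11]]
CA^2 = [[68, -40, -40]]
Observability matrix O = [C; CA; CA^2] = [[-3, -4, -3], [12, 8, -11], [68, -40, -40]]
Expanding along the first row, det(O) = (-3)·(8·(-40) - (-11)·(-40)) - (-4)·(12·(-40) - (-11)·68) + (-3)·(12·(-40) - 8·68) = (-3)·(-760) - (-4)·268 + (-3)·(-1024) = 6424
Since det(O) ≠ 0, rank(O) = 3 and the system is completely observable.

6424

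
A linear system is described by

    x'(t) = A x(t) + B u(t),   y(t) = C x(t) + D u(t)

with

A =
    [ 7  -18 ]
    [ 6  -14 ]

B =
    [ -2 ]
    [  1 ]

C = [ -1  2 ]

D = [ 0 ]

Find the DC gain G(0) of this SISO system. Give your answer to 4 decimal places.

G(0) = C(-A)^{-1}B + D = -C A^{-1} B + D.
det A = 10, so A^{-1} = (1/10)·adj(A) = [[-7/5, 9/5], [-3/5, 7/10]]
A^{-1} B = [23/5, 19/10]^T
C A^{-1} B = -4/5
G(0) = D - C A^{-1} B = 0 - (-4/5) = 4/5 ≈ 0.8000

0.8000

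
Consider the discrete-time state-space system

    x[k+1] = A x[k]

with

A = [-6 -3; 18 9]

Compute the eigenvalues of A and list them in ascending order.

0, 3

det(zI - A) = z^2 - (tr A)z + det A, with tr A = (-6) + 9 = 3 and det A = (-6)·9 - (-3)·18 = -54 - (-54) = 0.
So p(z) = det(zI - A) = z^2 - 3z.
Factor z^2 - 3z: two numbers with sum 3 and product 0 are 3 and 0, so z^2 - 3z = z(z - 3).
Hence p(z) = z (z - 3), with roots 0, 3.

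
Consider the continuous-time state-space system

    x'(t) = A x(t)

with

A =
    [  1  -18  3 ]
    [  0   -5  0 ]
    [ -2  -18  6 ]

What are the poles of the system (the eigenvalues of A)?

-5, 3, 4

det(sI - A) = s^3 - (tr A)s^2 + (M11 + M22 + M33)s - det A, where Mii is the 2×2 principal minor of A obtained by deleting row i and column i.
tr A = 1 + (-5) + 6 = 2; M11 = (-5)·6 - 0·(-18) = -30 - 0 = -30; M22 = 1·6 - 3·(-2) = 6 - (-6) = 12; M33 = 1·(-5) - (-18)·0 = -5 - 0 = -5; sum of minors = -23.
det A = 1·((-5)·6 - 0·(-18)) - (-18)·(0·6 - 0·(-2)) + 3·(0·(-18) - (-5)·(-2)) = 1·(-30) - (-18)·0 + 3·(-10) = -60.
So p(s) = det(sI - A) = s^3 - 2s^2 - 23s + 60.
Rational-root test: any integer root divides 60. Testing small divisors, s = 3 works: p(3) = 27 + (-18) + (-69) + 60 = 0, so (s - 3) is a factor.
Dividing, p(s) = (s - 3)(s^2 + s - 20).
Factor s^2 + s - 20: two numbers with sum -1 and product -20 are 4 and -5, so s^2 + s - 20 = (s - 4)(s + 5).
Hence p(s) = (s - 4) (s - 3) (s + 5), with roots -5, 3, 4.
At least one eigenvalue has non-negative real part, so the system is not asymptotically stable.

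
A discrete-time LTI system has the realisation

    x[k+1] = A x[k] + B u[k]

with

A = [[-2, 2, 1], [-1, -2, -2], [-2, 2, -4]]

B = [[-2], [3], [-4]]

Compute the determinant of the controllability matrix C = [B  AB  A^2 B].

3028

AB = [[6], [4], [26]]
A^2B = [[22], [-66], [-108]]
Controllability matrix C = [B  AB  A^2B] = [[-2, 6, 22], [3, 4, -66], [-4, 26, -108]]
Expanding along the first row, det(C) = (-2)·(4·(-108) - (-66)·26) - 6·(3·(-108) - (-66)·(-4)) + 22·(3·26 - 4·(-4)) = (-2)·1284 - 6·(-588) + 22·94 = 3028
Since det(C) ≠ 0, rank(C) = 3 and the system is completely controllable.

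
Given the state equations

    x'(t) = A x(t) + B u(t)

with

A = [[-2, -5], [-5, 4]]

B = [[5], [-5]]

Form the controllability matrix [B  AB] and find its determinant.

-150

AB = [[15], [-45]]
Controllability matrix C = [B  AB] = [[5, 15], [-5, -45]]
det(C) = 5·(-45) - 15·(-5) = -225 - (-75) = -150
Since det(C) ≠ 0, rank(C) = 2 and the system is completely controllable.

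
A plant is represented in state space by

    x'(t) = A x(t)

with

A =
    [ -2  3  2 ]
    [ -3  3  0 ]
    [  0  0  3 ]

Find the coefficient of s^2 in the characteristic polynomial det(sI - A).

-4

Expand det(sI - A) for the 3×3 matrix.
p(s) = s^3 - 4s^2 + 6s - 9.
(Check: constant term = det(-A) = (-1)^3 det A = -9; coefficient of s^2 = -tr A = -4.)
The coefficient of s^2 is -4.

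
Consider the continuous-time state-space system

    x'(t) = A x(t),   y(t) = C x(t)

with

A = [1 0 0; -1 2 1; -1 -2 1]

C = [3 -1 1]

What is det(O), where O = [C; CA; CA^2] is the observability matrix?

CA = [[3, -4, 0]]
CA^2 = [[7, -8, -4]]
Observability matrix O = [C; CA; CA^2] = [[3, -1, 1], [3, -4, 0], [7, -8, -4]]
Expanding along the first row, det(O) = 3·((-4)·(-4) - 0·(-8)) - (-1)·(3·(-4) - 0·7) + 1·(3·(-8) - (-4)·7) = 3·16 - (-1)·(-12) + 1·4 = 40
Since det(O) ≠ 0, rank(O) = 3 and the system is completely observable.

40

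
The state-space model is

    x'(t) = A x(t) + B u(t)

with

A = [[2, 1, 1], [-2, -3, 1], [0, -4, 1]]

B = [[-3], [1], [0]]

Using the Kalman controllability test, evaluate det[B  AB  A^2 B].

AB = [[-5], [3], [-4]]
A^2B = [[-11], [-3], [-16]]
Controllability matrix C = [B  AB  A^2B] = [[-3, -5, -11], [1, 3, -3], [0, -4, -16]]
Expanding along the first row, det(C) = (-3)·(3·(-16) - (-3)·(-4)) - (-5)·(1·(-16) - (-3)·0) + (-11)·(1·(-4) - 3·0) = (-3)·(-60) - (-5)·(-16) + (-11)·(-4) = 144
Since det(C) ≠ 0, rank(C) = 3 and the system is completely controllable.

144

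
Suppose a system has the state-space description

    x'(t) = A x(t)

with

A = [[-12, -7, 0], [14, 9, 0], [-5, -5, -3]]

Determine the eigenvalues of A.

-5, -3, 2

det(sI - A) = s^3 - (tr A)s^2 + (M11 + M22 + M33)s - det A, where Mii is the 2×2 principal minor of A obtained by deleting row i and column i.
tr A = (-12) + 9 + (-3) = -6; M11 = 9·(-3) - 0·(-5) = -27 - 0 = -27; M22 = (-12)·(-3) - 0·(-5) = 36 - 0 = 36; M33 = (-12)·9 - (-7)·14 = -108 - (-98) = -10; sum of minors = -1.
det A = (-12)·(9·(-3) - 0·(-5)) - (-7)·(14·(-3) - 0·(-5)) + 0·(14·(-5) - 9·(-5)) = (-12)·(-27) - (-7)·(-42) + 0·(-25) = 30.
So p(s) = det(sI - A) = s^3 + 6s^2 - s - 30.
Rational-root test: any integer root divides -30. Testing small divisors, s = 2 works: p(2) = 8 + 24 + (-2) + (-30) = 0, so (s - 2) is a factor.
Dividing, p(s) = (s - 2)(s^2 + 8s + 15).
Factor s^2 + 8s + 15: two numbers with sum -8 and product 15 are -3 and -5, so s^2 + 8s + 15 = (s + 3)(s + 5).
Hence p(s) = (s - 2) (s + 3) (s + 5), with roots -5, -3, 2.
At least one eigenvalue has non-negative real part, so the system is not asymptotically stable.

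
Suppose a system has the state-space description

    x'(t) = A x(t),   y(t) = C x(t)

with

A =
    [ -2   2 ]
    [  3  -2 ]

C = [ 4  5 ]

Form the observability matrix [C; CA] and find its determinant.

CA = [[7, -2]]
Observability matrix O = [C; CA] = [[4, 5], [7, -2]]
det(O) = 4·(-2) - 5·7 = -8 - 35 = -43
Since det(O) ≠ 0, rank(O) = 2 and the system is completely observable.

-43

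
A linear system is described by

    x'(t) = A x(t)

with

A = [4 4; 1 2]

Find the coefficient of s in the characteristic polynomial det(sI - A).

For a 2×2 matrix, det(sI - A) = s^2 - (tr A)s + det A.
tr A = 6, det A = 4.
So p(s) = s^2 - 6s + 4.
The coefficient of s is -6.

-6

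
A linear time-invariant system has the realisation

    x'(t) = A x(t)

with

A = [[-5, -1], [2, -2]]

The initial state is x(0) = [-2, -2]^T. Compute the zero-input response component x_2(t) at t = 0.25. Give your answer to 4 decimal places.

-1.5717

det(sI - A) = s^2 - (tr A)s + det A, with tr A = (-5) + (-2) = -7 and det A = (-5)·(-2) - (-1)·2 = 10 - (-2) = 12.
So p(s) = det(sI - A) = s^2 + 7s + 12.
Factor s^2 + 7s + 12: two numbers with sum -7 and product 12 are -3 and -4, so s^2 + 7s + 12 = (s + 3)(s + 4).
Hence p(s) = (s + 3) (s + 4), with roots -4, -3.
The eigenvalues -4, -3 are distinct and real, so A is diagonalisable and x(t) = e^{At} x(0) = V diag(e^{λ_i t}) V^{-1} x(0), where the columns of V are the eigenvectors.
λ = -4: A - (-4)I = [[-1, -1], [2, 2]]. Row 1 gives (-1)·v1 + (-1)·v2 = 0, so take v_1 = [1, -1]^T.
λ = -3: A - (-3)I = [[-2, -1], [2, 1]]. Row 1 gives (-2)·v1 + (-1)·v2 = 0, so take v_2 = [-1, 2]^T.
V = [v_1 v_2] = [[1, -1], [-1, 2]] has det V = 1, so V^{-1} = adj(V)/det V = [[2, 1], [1, 1]].
Modal coordinates z(0) = V^{-1} x(0): 2·(-2) + 1·(-2) = -6; 1·(-2) + 1·(-2) = -4; so z(0) = [-6, -4]^T.
x_2(t) = Σ_i (v_i)_2 · z_i(0) · e^{λ_i t} (row 2 of V times the modal terms).
x_2(0.25) = (-1)·(-6)·e^{-4·0.25} + 2·(-4)·e^{-3·0.25} = 6·0.367879 + (-8)·0.472367 = -1.5717.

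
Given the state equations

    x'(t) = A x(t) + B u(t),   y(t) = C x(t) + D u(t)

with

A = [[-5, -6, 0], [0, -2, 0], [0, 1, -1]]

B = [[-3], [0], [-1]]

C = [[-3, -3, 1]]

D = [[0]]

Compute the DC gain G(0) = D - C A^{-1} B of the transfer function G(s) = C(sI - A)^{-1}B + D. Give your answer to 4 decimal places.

G(0) = C(-A)^{-1}B + D = -C A^{-1} B + D.
det A = -10, so A^{-1} = (1/-10)·adj(A) = [[-1/5, 3/5, 0], [0, -1/2, 0], [0, -1/2, -1]]
A^{-1} B = [3/5, 0, 1]^T
C A^{-1} B = -4/5
G(0) = D - C A^{-1} B = 0 - (-4/5) = 4/5 ≈ 0.8000

0.8000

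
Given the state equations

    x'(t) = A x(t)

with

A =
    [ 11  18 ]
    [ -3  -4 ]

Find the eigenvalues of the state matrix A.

2, 5

det(sI - A) = s^2 - (tr A)s + det A, with tr A = 11 + (-4) = 7 and det A = 11·(-4) - 18·(-3) = -44 - (-54) = 10.
So p(s) = det(sI - A) = s^2 - 7s + 10.
Factor s^2 - 7s + 10: two numbers with sum 7 and product 10 are 5 and 2, so s^2 - 7s + 10 = (s - 5)(s - 2).
Hence p(s) = (s - 5) (s - 2), with roots 2, 5.
At least one eigenvalue has non-negative real part, so the system is not asymptotically stable.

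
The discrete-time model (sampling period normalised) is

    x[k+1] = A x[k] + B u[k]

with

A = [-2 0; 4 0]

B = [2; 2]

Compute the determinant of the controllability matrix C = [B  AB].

AB = [[-4], [8]]
Controllability matrix C = [B  AB] = [[2, -4], [2, 8]]
det(C) = 2·8 - (-4)·2 = 16 - (-8) = 24
Since det(C) ≠ 0, rank(C) = 2 and the system is completely controllable.

24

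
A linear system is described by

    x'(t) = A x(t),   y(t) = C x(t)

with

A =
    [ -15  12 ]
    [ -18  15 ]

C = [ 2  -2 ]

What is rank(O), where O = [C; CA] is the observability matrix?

1

CA = [[6, -6]]
Observability matrix O = [C; CA] = [[2, -2], [6, -6]]
Every row of O is a scalar multiple of row 1 = [2, -2] (multipliers 1, 3), so the rows span a one-dimensional space.
O ≠ 0, hence rank(O) = 1.
rank(O) = 1 < n = 2, so the pair (A, C) is not completely observable.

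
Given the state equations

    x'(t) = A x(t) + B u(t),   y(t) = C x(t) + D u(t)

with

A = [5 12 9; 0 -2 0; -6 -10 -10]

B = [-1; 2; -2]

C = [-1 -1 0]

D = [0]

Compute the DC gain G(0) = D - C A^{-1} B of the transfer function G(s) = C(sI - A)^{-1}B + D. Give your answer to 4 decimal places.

-1.5000

G(0) = C(-A)^{-1}B + D = -C A^{-1} B + D.
det A = -8, so A^{-1} = (1/-8)·adj(A) = [[-5/2, -15/4, -9/4], [0, -1/2, 0], [3/2, 11/4, 5/4]]
A^{-1} B = [-1/2, -1, 3/2]^T
C A^{-1} B = 3/2
G(0) = D - C A^{-1} B = 0 - (3/2) = -3/2 ≈ -1.5000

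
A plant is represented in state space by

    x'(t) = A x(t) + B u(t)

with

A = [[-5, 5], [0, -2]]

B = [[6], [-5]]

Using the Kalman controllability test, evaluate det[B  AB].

-215

AB = [[-55], [10]]
Controllability matrix C = [B  AB] = [[6, -55], [-5, 10]]
det(C) = 6·10 - (-55)·(-5) = 60 - 275 = -215
Since det(C) ≠ 0, rank(C) = 2 and the system is completely controllable.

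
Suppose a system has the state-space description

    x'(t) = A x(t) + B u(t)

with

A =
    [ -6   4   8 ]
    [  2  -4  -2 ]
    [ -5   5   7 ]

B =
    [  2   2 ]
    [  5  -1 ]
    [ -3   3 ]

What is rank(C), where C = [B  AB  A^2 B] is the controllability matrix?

AB = [[-16, 8], [-10, 2], [-6, 6]]
A^2B = [[8, 8], [20, -4], [-12, 12]]
Controllability matrix C = [B  AB  A^2B] = [[2, 2, -16, 8, 8, 8], [5, -1, -10, 2, 20, -4], [-3, 3, -6, 6, -12, 12]]
The rows r1, r2, r3 of C are linearly dependent: -r1 + r2 + r3 = 0 (check each entry), so rank(C) ≤ 2.
The 2×2 minor from rows 1, 2, columns 1, 2 is 2·(-1) - 2·5 = -2 - 10 = -12 ≠ 0, so rank(C) = 2.
rank(C) = 2 < n = 3, so the pair (A, B) is not completely controllable.

2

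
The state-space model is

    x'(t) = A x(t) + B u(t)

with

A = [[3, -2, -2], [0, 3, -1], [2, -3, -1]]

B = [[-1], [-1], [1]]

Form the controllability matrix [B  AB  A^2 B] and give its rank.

AB = [[-3], [-4], [0]]
A^2B = [[-1], [-12], [6]]
Controllability matrix C = [B  AB  A^2B] = [[-1, -3, -1], [-1, -4, -12], [1, 0, 6]]
det(C) = (-1)·((-4)·6 - (-12)·0) - (-3)·((-1)·6 - (-12)·1) + (-1)·((-1)·0 - (-4)·1) = (-1)·(-24) - (-3)·6 + (-1)·4 = 38 ≠ 0, so rank(C) = 3.
rank(C) = 3 = n, so the pair (A, B) is completely controllable.

3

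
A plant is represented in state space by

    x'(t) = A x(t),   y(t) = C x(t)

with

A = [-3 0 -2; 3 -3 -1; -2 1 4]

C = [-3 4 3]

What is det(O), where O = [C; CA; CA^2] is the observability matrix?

CA = [[15, -9, 14]]
CA^2 = [[-100, 41, 35]]
Observability matrix O = [C; CA; CA^2] = [[-3, 4, 3], [15, -9, 14], [-100, 41, 35]]
Expanding along the first row, det(O) = (-3)·((-9)·35 - 14·41) - 4·(15·35 - 14·(-100)) + 3·(15·41 - (-9)·(-100)) = (-3)·(-889) - 4·1925 + 3·(-285) = -5888
Since det(O) ≠ 0, rank(O) = 3 and the system is completely observable.

-5888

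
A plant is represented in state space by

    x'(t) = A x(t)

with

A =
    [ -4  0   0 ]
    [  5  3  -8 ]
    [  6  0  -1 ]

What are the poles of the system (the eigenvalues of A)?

det(sI - A) = s^3 - (tr A)s^2 + (M11 + M22 + M33)s - det A, where Mii is the 2×2 principal minor of A obtained by deleting row i and column i.
tr A = (-4) + 3 + (-1) = -2; M11 = 3·(-1) - (-8)·0 = -3 - 0 = -3; M22 = (-4)·(-1) - 0·6 = 4 - 0 = 4; M33 = (-4)·3 - 0·5 = -12 - 0 = -12; sum of minors = -11.
det A = (-4)·(3·(-1) - (-8)·0) - 0·(5·(-1) - (-8)·6) + 0·(5·0 - 3·6) = (-4)·(-3) - 0·43 + 0·(-18) = 12.
So p(s) = det(sI - A) = s^3 + 2s^2 - 11s - 12.
Rational-root test: any integer root divides -12. Testing small divisors, s = -1 works: p(-1) = -1 + 2 + 11 + (-12) = 0, so (s + 1) is a factor.
Dividing, p(s) = (s + 1)(s^2 + s - 12).
Factor s^2 + s - 12: two numbers with sum -1 and product -12 are 3 and -4, so s^2 + s - 12 = (s - 3)(s + 4).
Hence p(s) = (s - 3) (s + 1) (s + 4), with roots -4, -1, 3.
At least one eigenvalue has non-negative real part, so the system is not asymptotically stable.

-4, -1, 3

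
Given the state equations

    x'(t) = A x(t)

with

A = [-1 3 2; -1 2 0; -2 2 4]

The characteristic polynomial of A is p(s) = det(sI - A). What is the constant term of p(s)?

-8

Expand det(sI - A) for the 3×3 matrix.
p(s) = s^3 - 5s^2 + 9s - 8.
(Check: constant term = det(-A) = (-1)^3 det A = -8; coefficient of s^2 = -tr A = -5.)
The constant term is -8.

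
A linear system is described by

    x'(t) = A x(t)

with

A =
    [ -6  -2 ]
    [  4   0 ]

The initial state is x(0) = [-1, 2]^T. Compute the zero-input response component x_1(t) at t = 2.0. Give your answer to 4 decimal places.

det(sI - A) = s^2 - (tr A)s + det A, with tr A = (-6) + 0 = -6 and det A = (-6)·0 - (-2)·4 = 0 - (-8) = 8.
So p(s) = det(sI - A) = s^2 + 6s + 8.
Factor s^2 + 6s + 8: two numbers with sum -6 and product 8 are -2 and -4, so s^2 + 6s + 8 = (s + 2)(s + 4).
Hence p(s) = (s + 2) (s + 4), with roots -4, -2.
The eigenvalues -4, -2 are distinct and real, so A is diagonalisable and x(t) = e^{At} x(0) = V diag(e^{λ_i t}) V^{-1} x(0), where the columns of V are the eigenvectors.
λ = -4: A - (-4)I = [[-2, -2], [4, 4]]. Row 1 gives (-2)·v1 + (-2)·v2 = 0, so take v_1 = [1, -1]^T.
λ = -2: A - (-2)I = [[-4, -2], [4, 2]]. Row 1 gives (-4)·v1 + (-2)·v2 = 0, so take v_2 = [-1, 2]^T.
V = [v_1 v_2] = [[1, -1], [-1, 2]] has det V = 1, so V^{-1} = adj(V)/det V = [[2, 1], [1, 1]].
Modal coordinates z(0) = V^{-1} x(0): 2·(-1) + 1·2 = 0; 1·(-1) + 1·2 = 1; so z(0) = [0, 1]^T.
x_1(t) = Σ_i (v_i)_1 · z_i(0) · e^{λ_i t} (row 1 of V times the modal terms).
x_1(2.0) = 1·0·e^{-4·2.0} + (-1)·1·e^{-2·2.0} = 0·0.000335 + (-1)·0.018316 = -0.0183.

-0.0183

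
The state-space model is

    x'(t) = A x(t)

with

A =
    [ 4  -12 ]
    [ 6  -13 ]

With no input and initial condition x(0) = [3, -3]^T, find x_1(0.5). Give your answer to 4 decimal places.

3.6010

det(sI - A) = s^2 - (tr A)s + det A, with tr A = 4 + (-13) = -9 and det A = 4·(-13) - (-12)·6 = -52 - (-72) = 20.
So p(s) = det(sI - A) = s^2 + 9s + 20.
Factor s^2 + 9s + 20: two numbers with sum -9 and product 20 are -4 and -5, so s^2 + 9s + 20 = (s + 4)(s + 5).
Hence p(s) = (s + 4) (s + 5), with roots -5, -4.
The eigenvalues -5, -4 are distinct and real, so A is diagonalisable and x(t) = e^{At} x(0) = V diag(e^{λ_i t}) V^{-1} x(0), where the columns of V are the eigenvectors.
λ = -5: A - (-5)I = [[9, -12], [6, -8]]. Row 1 gives 9·v1 + (-12)·v2 = 0, so take v_1 = [4, 3]^T.
λ = -4: A - (-4)I = [[8, -12], [6, -9]]. Row 1 gives 8·v1 + (-12)·v2 = 0, so take v_2 = [3, 2]^T.
V = [v_1 v_2] = [[4, 3], [3, 2]] has det V = -1, so V^{-1} = adj(V)/det V = [[-2, 3], [3, -4]].
Modal coordinates z(0) = V^{-1} x(0): (-2)·3 + 3·(-3) = -15; 3·3 + (-4)·(-3) = 21; so z(0) = [-15, 21]^T.
x_1(t) = Σ_i (v_i)_1 · z_i(0) · e^{λ_i t} (row 1 of V times the modal terms).
x_1(0.5) = 4·(-15)·e^{-5·0.5} + 3·21·e^{-4·0.5} = (-60)·0.082085 + 63·0.135335 = 3.6010.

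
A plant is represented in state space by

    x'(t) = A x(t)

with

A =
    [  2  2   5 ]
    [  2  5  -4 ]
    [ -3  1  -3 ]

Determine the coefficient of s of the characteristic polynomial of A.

4

Expand det(sI - A) for the 3×3 matrix.
p(s) = s^3 - 4s^2 + 4s - 99.
(Check: constant term = det(-A) = (-1)^3 det A = -99; coefficient of s^2 = -tr A = -4.)
The coefficient of s is 4.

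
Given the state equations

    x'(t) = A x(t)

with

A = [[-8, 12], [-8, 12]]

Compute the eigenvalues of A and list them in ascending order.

det(sI - A) = s^2 - (tr A)s + det A, with tr A = (-8) + 12 = 4 and det A = (-8)·12 - 12·(-8) = -96 - (-96) = 0.
So p(s) = det(sI - A) = s^2 - 4s.
Factor s^2 - 4s: two numbers with sum 4 and product 0 are 4 and 0, so s^2 - 4s = s(s - 4).
Hence p(s) = s (s - 4), with roots 0, 4.
At least one eigenvalue has non-negative real part, so the system is not asymptotically stable.

0, 4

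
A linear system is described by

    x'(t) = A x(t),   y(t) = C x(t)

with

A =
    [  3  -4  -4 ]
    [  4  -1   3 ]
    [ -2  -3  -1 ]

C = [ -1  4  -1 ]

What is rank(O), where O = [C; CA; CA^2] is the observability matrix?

3

CA = [[15, 3, 17]]
CA^2 = [[23, -114, -68]]
Observability matrix O = [C; CA; CA^2] = [[-1, 4, -1], [15, 3, 17], [23, -114, -68]]
det(O) = (-1)·(3·(-68) - 17·(-114)) - 4·(15·(-68) - 17·23) + (-1)·(15·(-114) - 3·23) = (-1)·1734 - 4·(-1411) + (-1)·(-1779) = 5689 ≠ 0, so rank(O) = 3.
rank(O) = 3 = n, so the pair (A, C) is completely observable.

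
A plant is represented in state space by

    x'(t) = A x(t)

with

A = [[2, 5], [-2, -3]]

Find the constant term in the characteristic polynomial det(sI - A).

4

For a 2×2 matrix, det(sI - A) = s^2 - (tr A)s + det A.
tr A = -1, det A = 4.
So p(s) = s^2 + s + 4.
The constant term is 4.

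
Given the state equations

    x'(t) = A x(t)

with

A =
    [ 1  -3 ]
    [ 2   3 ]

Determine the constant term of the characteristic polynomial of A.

For a 2×2 matrix, det(sI - A) = s^2 - (tr A)s + det A.
tr A = 4, det A = 9.
So p(s) = s^2 - 4s + 9.
The constant term is 9.

9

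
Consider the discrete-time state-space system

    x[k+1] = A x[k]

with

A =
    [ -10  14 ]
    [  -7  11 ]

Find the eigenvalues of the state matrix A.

-3, 4

det(zI - A) = z^2 - (tr A)z + det A, with tr A = (-10) + 11 = 1 and det A = (-10)·11 - 14·(-7) = -110 - (-98) = -12.
So p(z) = det(zI - A) = z^2 - z - 12.
Factor z^2 - z - 12: two numbers with sum 1 and product -12 are 4 and -3, so z^2 - z - 12 = (z - 4)(z + 3).
Hence p(z) = (z - 4) (z + 3), with roots -3, 4.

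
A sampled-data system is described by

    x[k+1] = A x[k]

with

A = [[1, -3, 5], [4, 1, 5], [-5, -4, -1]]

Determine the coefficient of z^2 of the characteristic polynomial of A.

Expand det(zI - A) for the 3×3 matrix.
p(z) = z^3 - z^2 + 56z - 27.
(Check: constant term = det(-A) = (-1)^3 det A = -27; coefficient of z^2 = -tr A = -1.)
The coefficient of z^2 is -1.

-1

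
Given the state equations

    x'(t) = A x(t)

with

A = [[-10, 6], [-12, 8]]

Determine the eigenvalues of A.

det(sI - A) = s^2 - (tr A)s + det A, with tr A = (-10) + 8 = -2 and det A = (-10)·8 - 6·(-12) = -80 - (-72) = -8.
So p(s) = det(sI - A) = s^2 + 2s - 8.
Factor s^2 + 2s - 8: two numbers with sum -2 and product -8 are 2 and -4, so s^2 + 2s - 8 = (s - 2)(s + 4).
Hence p(s) = (s - 2) (s + 4), with roots -4, 2.
At least one eigenvalue has non-negative real part, so the system is not asymptotically stable.

-4, 2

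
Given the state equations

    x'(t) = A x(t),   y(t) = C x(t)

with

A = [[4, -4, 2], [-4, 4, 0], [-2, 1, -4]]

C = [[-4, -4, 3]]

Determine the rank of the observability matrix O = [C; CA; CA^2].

CA = [[-6, 3, -20]]
CA^2 = [[4, 16, 68]]
Observability matrix O = [C; CA; CA^2] = [[-4, -4, 3], [-6, 3, -20], [4, 16, 68]]
det(O) = (-4)·(3·68 - (-20)·16) - (-4)·((-6)·68 - (-20)·4) + 3·((-6)·16 - 3·4) = (-4)·524 - (-4)·(-328) + 3·(-108) = -3732 ≠ 0, so rank(O) = 3.
rank(O) = 3 = n, so the pair (A, C) is completely observable.

3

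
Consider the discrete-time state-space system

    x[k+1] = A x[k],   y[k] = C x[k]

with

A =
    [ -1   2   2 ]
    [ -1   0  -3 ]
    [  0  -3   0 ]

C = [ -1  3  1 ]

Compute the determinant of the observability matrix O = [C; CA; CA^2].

CA = [[-2, -5, -11]]
CA^2 = [[7, 29, 11]]
Observability matrix O = [C; CA; CA^2] = [[-1, 3, 1], [-2, -5, -11], [7, 29, 11]]
Expanding along the first row, det(O) = (-1)·((-5)·11 - (-11)·29) - 3·((-2)·11 - (-11)·7) + 1·((-2)·29 - (-5)·7) = (-1)·264 - 3·55 + 1·(-23) = -452
Since det(O) ≠ 0, rank(O) = 3 and the system is completely observable.

-452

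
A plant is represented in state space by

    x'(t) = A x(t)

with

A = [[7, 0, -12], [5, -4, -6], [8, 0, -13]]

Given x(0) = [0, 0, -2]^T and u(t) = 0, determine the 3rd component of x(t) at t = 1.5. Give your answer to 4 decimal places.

det(sI - A) = s^3 - (tr A)s^2 + (M11 + M22 + M33)s - det A, where Mii is the 2×2 principal minor of A obtained by deleting row i and column i.
tr A = 7 + (-4) + (-13) = -10; M11 = (-4)·(-13) - (-6)·0 = 52 - 0 = 52; M22 = 7·(-13) - (-12)·8 = -91 - (-96) = 5; M33 = 7·(-4) - 0·5 = -28 - 0 = -28; sum of minors = 29.
det A = 7·((-4)·(-13) - (-6)·0) - 0·(5·(-13) - (-6)·8) + (-12)·(5·0 - (-4)·8) = 7·52 - 0·(-17) + (-12)·32 = -20.
So p(s) = det(sI - A) = s^3 + 10s^2 + 29s + 20.
Rational-root test: any integer root divides 20. Testing small divisors, s = -1 works: p(-1) = -1 + 10 + (-29) + 20 = 0, so (s + 1) is a factor.
Dividing, p(s) = (s + 1)(s^2 + 9s + 20).
Factor s^2 + 9s + 20: two numbers with sum -9 and product 20 are -4 and -5, so s^2 + 9s + 20 = (s + 4)(s + 5).
Hence p(s) = (s + 1) (s + 4) (s + 5), with roots -5, -4, -1.
The eigenvalues -5, -4, -1 are distinct and real, so A is diagonalisable and x(t) = e^{At} x(0) = V diag(e^{λ_i t}) V^{-1} x(0), where the columns of V are the eigenvectors.
λ = -5: A - (-5)I = [[12, 0, -12], [5, 1, -6], [8, 0, -8]]. v must be orthogonal to every row; (row 1) × (row 2) = [12, 12, 12], so take v_1 = [1, 1, 1]^T.
λ = -4: A - (-4)I = [[11, 0, -12], [5, 0, -6], [8, 0, -9]]. v must be orthogonal to every row; (row 1) × (row 2) = [0, 6, 0], so take v_2 = [0, 1, 0]^T.
λ = -1: A - (-1)I = [[8, 0, -12], [5, -3, -6], [8, 0, -12]]. v must be orthogonal to every row; (row 1) × (row 2) = [-36, -12, -24], so take v_3 = [-3, -1, -2]^T.
V = [v_1 v_2 v_3] = [[1, 0, -3], [1, 1, -1], [1, 0, -2]] has det V = 1, so V^{-1} = adj(V)/det V = [[-2, 0, 3], [1, 1, -2], [-1, 0, 1]].
Modal coordinates z(0) = V^{-1} x(0): (-2)·0 + 0·0 + 3·(-2) = -6; 1·0 + 1·0 + (-2)·(-2) = 4; (-1)·0 + 0·0 + 1·(-2) = -2; so z(0) = [-6, 4, -2]^T.
x_3(t) = Σ_i (v_i)_3 · z_i(0) · e^{λ_i t} (row 3 of V times the modal terms).
x_3(1.5) = 1·(-6)·e^{-5·1.5} + 0·4·e^{-4·1.5} + (-2)·(-2)·e^{-1·1.5} = (-6)·0.000553 + 0·0.002479 + 4·0.223130 = 0.8892.

0.8892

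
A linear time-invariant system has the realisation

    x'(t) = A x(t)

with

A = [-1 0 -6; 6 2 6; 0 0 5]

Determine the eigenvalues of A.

-1, 2, 5

det(sI - A) = s^3 - (tr A)s^2 + (M11 + M22 + M33)s - det A, where Mii is the 2×2 principal minor of A obtained by deleting row i and column i.
tr A = (-1) + 2 + 5 = 6; M11 = 2·5 - 6·0 = 10 - 0 = 10; M22 = (-1)·5 - (-6)·0 = -5 - 0 = -5; M33 = (-1)·2 - 0·6 = -2 - 0 = -2; sum of minors = 3.
det A = (-1)·(2·5 - 6·0) - 0·(6·5 - 6·0) + (-6)·(6·0 - 2·0) = (-1)·10 - 0·30 + (-6)·0 = -10.
So p(s) = det(sI - A) = s^3 - 6s^2 + 3s + 10.
Rational-root test: any integer root divides 10. Testing small divisors, s = -1 works: p(-1) = -1 + (-6) + (-3) + 10 = 0, so (s + 1) is a factor.
Dividing, p(s) = (s + 1)(s^2 - 7s + 10).
Factor s^2 - 7s + 10: two numbers with sum 7 and product 10 are 5 and 2, so s^2 - 7s + 10 = (s - 5)(s - 2).
Hence p(s) = (s - 5) (s - 2) (s + 1), with roots -1, 2, 5.
At least one eigenvalue has non-negative real part, so the system is not asymptotically stable.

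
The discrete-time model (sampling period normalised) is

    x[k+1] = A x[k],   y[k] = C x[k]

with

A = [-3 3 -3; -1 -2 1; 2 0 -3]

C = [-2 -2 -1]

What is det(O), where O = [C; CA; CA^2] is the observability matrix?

-448

CA = [[6, -2, 7]]
CA^2 = [[-2, 22, -41]]
Observability matrix O = [C; CA; CA^2] = [[-2, -2, -1], [6, -2, 7], [-2, 22, -41]]
Expanding along the first row, det(O) = (-2)·((-2)·(-41) - 7·22) - (-2)·(6·(-41) - 7·(-2)) + (-1)·(6·22 - (-2)·(-2)) = (-2)·(-72) - (-2)·(-232) + (-1)·128 = -448
Since det(O) ≠ 0, rank(O) = 3 and the system is completely observable.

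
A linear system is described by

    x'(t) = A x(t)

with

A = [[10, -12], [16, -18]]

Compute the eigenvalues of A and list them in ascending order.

det(sI - A) = s^2 - (tr A)s + det A, with tr A = 10 + (-18) = -8 and det A = 10·(-18) - (-12)·16 = -180 - (-192) = 12.
So p(s) = det(sI - A) = s^2 + 8s + 12.
Factor s^2 + 8s + 12: two numbers with sum -8 and product 12 are -2 and -6, so s^2 + 8s + 12 = (s + 2)(s + 6).
Hence p(s) = (s + 2) (s + 6), with roots -6, -2.
All eigenvalues have negative real part, so the system is asymptotically stable.

-6, -2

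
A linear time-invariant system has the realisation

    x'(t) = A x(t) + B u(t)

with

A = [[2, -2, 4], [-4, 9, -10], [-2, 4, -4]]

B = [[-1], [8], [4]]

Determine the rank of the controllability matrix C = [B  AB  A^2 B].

AB = [[-2], [36], [18]]
A^2B = [[-4], [152], [76]]
Controllability matrix C = [B  AB  A^2B] = [[-1, -2, -4], [8, 36, 152], [4, 18, 76]]
The rows r1, r2, r3 of C are linearly dependent: -r2 + 2·r3 = 0 (check each entry), so rank(C) ≤ 2.
The 2×2 minor from rows 1, 2, columns 1, 2 is (-1)·36 - (-2)·8 = -36 - (-16) = -20 ≠ 0, so rank(C) = 2.
rank(C) = 2 < n = 3, so the pair (A, B) is not completely controllable.

2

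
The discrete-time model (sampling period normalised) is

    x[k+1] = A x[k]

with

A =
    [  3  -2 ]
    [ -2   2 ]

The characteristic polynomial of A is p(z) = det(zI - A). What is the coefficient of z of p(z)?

-5

For a 2×2 matrix, det(zI - A) = z^2 - (tr A)z + det A.
tr A = 5, det A = 2.
So p(z) = z^2 - 5z + 2.
The coefficient of z is -5.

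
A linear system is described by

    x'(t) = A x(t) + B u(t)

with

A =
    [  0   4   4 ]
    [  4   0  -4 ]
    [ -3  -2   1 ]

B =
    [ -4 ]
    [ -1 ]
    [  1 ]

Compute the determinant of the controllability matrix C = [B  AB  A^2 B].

700

AB = [[0], [-20], [15]]
A^2B = [[-20], [-60], [55]]
Controllability matrix C = [B  AB  A^2B] = [[-4, 0, -20], [-1, -20, -60], [1, 15, 55]]
Expanding along the first row, det(C) = (-4)·((-20)·55 - (-60)·15) - 0·((-1)·55 - (-60)·1) + (-20)·((-1)·15 - (-20)·1) = (-4)·(-200) - 0·5 + (-20)·5 = 700
Since det(C) ≠ 0, rank(C) = 3 and the system is completely controllable.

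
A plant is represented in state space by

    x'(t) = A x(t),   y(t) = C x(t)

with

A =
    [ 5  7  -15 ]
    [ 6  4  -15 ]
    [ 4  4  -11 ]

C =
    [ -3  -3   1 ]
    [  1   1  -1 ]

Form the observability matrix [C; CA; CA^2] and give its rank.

CA = [[-29, -29, 79], [7, 7, -19]]
CA^2 = [[-3, -3, 1], [1, 1, -1]]
Observability matrix O = [C; CA; CA^2] = [[-3, -3, 1], [1, 1, -1], [-29, -29, 79], [7, 7, -19], [-3, -3, 1], [1, 1, -1]]
The columns c1, c2, c3 of O are linearly dependent: -c1 + c2 = 0 (check each entry), so rank(O) ≤ 2.
The 2×2 minor from rows 1, 2, columns 1, 3 is (-3)·(-1) - 1·1 = 3 - 1 = 2 ≠ 0, so rank(O) = 2.
rank(O) = 2 < n = 3, so the pair (A, C) is not completely observable.

2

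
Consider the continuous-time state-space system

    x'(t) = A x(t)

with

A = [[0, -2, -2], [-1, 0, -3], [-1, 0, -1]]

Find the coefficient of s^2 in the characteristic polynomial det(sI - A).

Expand det(sI - A) for the 3×3 matrix.
p(s) = s^3 + s^2 - 4s + 4.
(Check: constant term = det(-A) = (-1)^3 det A = 4; coefficient of s^2 = -tr A = 1.)
The coefficient of s^2 is 1.

1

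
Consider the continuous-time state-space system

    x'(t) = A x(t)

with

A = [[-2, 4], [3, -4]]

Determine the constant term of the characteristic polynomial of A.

-4

For a 2×2 matrix, det(sI - A) = s^2 - (tr A)s + det A.
tr A = -6, det A = -4.
So p(s) = s^2 + 6s - 4.
The constant term is -4.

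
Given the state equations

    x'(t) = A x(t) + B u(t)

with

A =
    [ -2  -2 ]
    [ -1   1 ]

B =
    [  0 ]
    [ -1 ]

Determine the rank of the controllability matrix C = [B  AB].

2

AB = [[2], [-1]]
Controllability matrix C = [B  AB] = [[0, 2], [-1, -1]]
det(C) = 0·(-1) - 2·(-1) = 0 - (-2) = 2 ≠ 0, so rank(C) = 2.
rank(C) = 2 = n, so the pair (A, B) is completely controllable.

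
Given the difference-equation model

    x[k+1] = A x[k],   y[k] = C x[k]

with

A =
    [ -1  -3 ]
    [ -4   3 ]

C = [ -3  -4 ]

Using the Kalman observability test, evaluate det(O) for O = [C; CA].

CA = [[19, -3]]
Observability matrix O = [C; CA] = [[-3, -4], [19, -3]]
det(O) = (-3)·(-3) - (-4)·19 = 9 - (-76) = 85
Since det(O) ≠ 0, rank(O) = 2 and the system is completely observable.

85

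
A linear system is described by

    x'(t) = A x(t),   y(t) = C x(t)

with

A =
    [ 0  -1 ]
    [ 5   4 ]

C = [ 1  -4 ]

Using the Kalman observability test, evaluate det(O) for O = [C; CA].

-97

CA = [[-20, -17]]
Observability matrix O = [C; CA] = [[1, -4], [-20, -17]]
det(O) = 1·(-17) - (-4)·(-20) = -17 - 80 = -97
Since det(O) ≠ 0, rank(O) = 2 and the system is completely observable.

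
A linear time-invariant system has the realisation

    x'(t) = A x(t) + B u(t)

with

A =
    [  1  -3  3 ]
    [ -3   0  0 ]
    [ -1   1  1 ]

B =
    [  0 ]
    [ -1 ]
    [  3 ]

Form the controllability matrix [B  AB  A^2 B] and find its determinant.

AB = [[12], [0], [2]]
A^2B = [[18], [-36], [-10]]
Controllability matrix C = [B  AB  A^2B] = [[0, 12, 18], [-1, 0, -36], [3, 2, -10]]
Expanding along the first row, det(C) = 0·(0·(-10) - (-36)·2) - 12·((-1)·(-10) - (-36)·3) + 18·((-1)·2 - 0·3) = 0·72 - 12·118 + 18·(-2) = -1452
Since det(C) ≠ 0, rank(C) = 3 and the system is completely controllable.

-1452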